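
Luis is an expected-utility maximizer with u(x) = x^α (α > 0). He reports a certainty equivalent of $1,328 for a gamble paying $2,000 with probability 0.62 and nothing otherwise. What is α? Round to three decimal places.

α ≈ 1.167

Since u(0) = 0, the lottery's EU is 0.62·2000^α.
Indifference: 1328^α = 0.62·2000^α, so (1328/2000)^α = 0.62.
α = ln(0.62) / ln(1328/2000) = -0.478036/-0.409473 ≈ 1.167.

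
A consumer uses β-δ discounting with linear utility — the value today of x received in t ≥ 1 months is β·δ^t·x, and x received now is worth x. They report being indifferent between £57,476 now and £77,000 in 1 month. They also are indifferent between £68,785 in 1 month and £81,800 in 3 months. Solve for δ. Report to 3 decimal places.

From the later pair, β·δ^1·68785 = β·δ^3·81800; dividing through, δ^2 = 68785/81800 = 0.84089, so δ = 0.91700.

δ ≈ 0.917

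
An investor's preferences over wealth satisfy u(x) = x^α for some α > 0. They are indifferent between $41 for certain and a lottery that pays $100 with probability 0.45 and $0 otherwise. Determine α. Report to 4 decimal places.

EU(lottery) = 0.45·100^α + 0.55·0 = 0.45·100^α.
Indifference: 41^α = 0.45·100^α, so (41/100)^α = 0.45.
Taking logs: α·ln(41/100) = ln(0.45), so α = -0.7985077 / -0.8915981 ≈ 0.8956.

α ≈ 0.8956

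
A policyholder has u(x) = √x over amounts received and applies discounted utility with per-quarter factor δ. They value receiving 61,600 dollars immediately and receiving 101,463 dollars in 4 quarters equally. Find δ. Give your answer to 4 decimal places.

The payoff in 4 quarters is discounted by δ^4, so u(61600) = δ^4·u(101463) and δ^4 = u(61600)/u(101463).
Since u(x) = √x, δ^4 = √(61600/101463) = 0.77918.
Taking the 4th root: δ = 0.77918^(1/4) ≈ 0.9395.

δ ≈ 0.9395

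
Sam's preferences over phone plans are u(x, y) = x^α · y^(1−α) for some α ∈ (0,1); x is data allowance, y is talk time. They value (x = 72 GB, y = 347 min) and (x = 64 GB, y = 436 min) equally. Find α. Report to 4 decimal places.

α ≈ 0.6597

Indifference: 72^α · 347^(1−α) = 64^α · 436^(1−α).
Taking logs: α·ln 72 + (1−α)·ln 347 = α·ln 64 + (1−α)·ln 436, i.e. α·0.1177830 = (1−α)·0.2283175.
Thus α·(0.3461005) = 0.2283175, so α = 0.2283175/0.3461005 ≈ 0.6597.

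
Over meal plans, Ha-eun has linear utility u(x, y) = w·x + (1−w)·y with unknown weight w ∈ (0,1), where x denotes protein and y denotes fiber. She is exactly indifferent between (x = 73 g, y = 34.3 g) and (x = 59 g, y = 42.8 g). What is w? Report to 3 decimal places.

w = 0.378

u(73,34.3) = u(59,42.8) means w·73 + (1−w)·34.3 = w·59 + (1−w)·42.8.
Collecting terms: w·14 = (1−w)·8.5.
The marginal rate of substitution is 8.5/14, so w = 8.5/(14+8.5) = 0.378.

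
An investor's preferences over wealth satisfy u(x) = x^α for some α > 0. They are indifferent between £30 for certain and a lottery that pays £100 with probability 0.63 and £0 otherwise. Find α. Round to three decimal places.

The lottery's expected utility is 0.63·u(100) + 0.37·u(0) = 0.63·100^α (since u(0) = 0 for α > 0).
Equating: 30^α = 0.63·100^α, i.e. 0.3000^α = 0.63.
Take logs: α = ln 0.63 / ln(30/100) ≈ 0.38376.

α ≈ 0.384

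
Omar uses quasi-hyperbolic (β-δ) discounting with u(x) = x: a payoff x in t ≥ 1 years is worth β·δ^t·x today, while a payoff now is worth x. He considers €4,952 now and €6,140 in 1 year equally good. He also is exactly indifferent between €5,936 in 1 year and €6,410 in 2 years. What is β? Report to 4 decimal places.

Both payoffs in the second observation are in the future, so β drops out: δ^1·5936 = δ^2·6410 ⇒ δ = 5936/6410 = 0.92605.
The first indifference: 4952 = β·δ·6140, so β = 4952/(δ·6140) = 4952/(0.92605·6140) ≈ 0.8709.

β ≈ 0.8709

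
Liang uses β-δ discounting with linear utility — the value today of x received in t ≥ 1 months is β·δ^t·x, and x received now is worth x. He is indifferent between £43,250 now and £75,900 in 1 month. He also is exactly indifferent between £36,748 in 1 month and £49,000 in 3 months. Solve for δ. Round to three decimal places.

δ ≈ 0.866

The second indifference involves only future payoffs, so β cancels: β·δ^1·36748 = β·δ^3·49000, giving δ^2 = 36748/49000 = 0.74996, so δ = 0.86600.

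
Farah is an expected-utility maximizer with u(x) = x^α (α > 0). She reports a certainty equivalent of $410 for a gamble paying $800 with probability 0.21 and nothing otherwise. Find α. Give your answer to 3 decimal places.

α ≈ 2.335

EU(lottery) = 0.21·800^α + 0.79·0 = 0.21·800^α.
Indifference: 410^α = 0.21·800^α, so (410/800)^α = 0.21.
Take logs: α = ln 0.21 / ln(410/800) ≈ 2.33471.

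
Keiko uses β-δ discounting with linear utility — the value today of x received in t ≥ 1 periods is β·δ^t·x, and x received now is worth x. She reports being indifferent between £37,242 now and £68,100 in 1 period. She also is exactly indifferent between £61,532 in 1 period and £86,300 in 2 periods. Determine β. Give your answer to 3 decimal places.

β ≈ 0.767

From the later pair, β·δ^1·61532 = β·δ^2·86300; dividing through, δ = 61532/86300 = 0.71300.
Now use the now-vs-future pair: 37242 = β·δ·68100 gives β = 37242/(0.71300·68100) ≈ 0.767.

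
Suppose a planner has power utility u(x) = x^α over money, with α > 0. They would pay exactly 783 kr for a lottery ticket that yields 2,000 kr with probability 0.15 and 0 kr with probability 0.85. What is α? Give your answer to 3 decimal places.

The lottery's expected utility is 0.15·u(2000) + 0.85·u(0) = 0.15·2000^α (since u(0) = 0 for α > 0).
Setting u(783) equal to that: 783^α = 0.15·2000^α ⇒ (783/2000)^α = 0.15.
Take logs: α = ln 0.15 / ln(783/2000) ≈ 2.02301.

α ≈ 2.023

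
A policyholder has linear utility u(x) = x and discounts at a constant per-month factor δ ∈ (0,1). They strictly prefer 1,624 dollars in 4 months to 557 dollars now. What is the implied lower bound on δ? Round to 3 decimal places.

Comparing present values: 557 < δ^4·1624.
So δ^4 > 557/1624 = 0.34298; taking the 4th root of both positive sides preserves the inequality.
δ > (557/1624)^(1/4) ≈ 0.765.

δ > 0.765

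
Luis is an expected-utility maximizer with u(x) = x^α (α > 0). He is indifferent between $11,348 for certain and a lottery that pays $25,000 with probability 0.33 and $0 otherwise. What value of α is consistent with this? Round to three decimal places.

Since u(0) = 0, the lottery's EU is 0.33·25000^α.
Indifference: 11348^α = 0.33·25000^α, so (11348/25000)^α = 0.33.
Take logs: α = ln 0.33 / ln(11348/25000) ≈ 1.40366.

α ≈ 1.404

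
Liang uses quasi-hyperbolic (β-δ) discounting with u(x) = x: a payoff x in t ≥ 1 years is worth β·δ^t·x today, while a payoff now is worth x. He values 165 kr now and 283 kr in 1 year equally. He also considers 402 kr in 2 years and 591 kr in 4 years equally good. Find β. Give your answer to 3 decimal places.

β ≈ 0.707

From the later pair, β·δ^2·402 = β·δ^4·591; dividing through, δ^2 = 402/591 = 0.68020, so δ = 0.82474.
Now use the now-vs-future pair: 165 = β·δ·283 gives β = 165/(0.82474·283) ≈ 0.707.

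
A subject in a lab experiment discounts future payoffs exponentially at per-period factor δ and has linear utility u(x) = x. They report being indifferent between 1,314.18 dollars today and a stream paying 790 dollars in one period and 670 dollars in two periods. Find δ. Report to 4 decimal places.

δ ≈ 0.9300

The stream is worth 790δ + 670δ² today, so 790δ + 670δ² = 1314.18.
Rearranged: 670δ² + 790δ − 1314.18 = 0.
The positive root is δ = [−790 + √(790² + 4·670·1314.18)] / (2·670) = (−790 + 2036.198)/1340 ≈ 0.9300.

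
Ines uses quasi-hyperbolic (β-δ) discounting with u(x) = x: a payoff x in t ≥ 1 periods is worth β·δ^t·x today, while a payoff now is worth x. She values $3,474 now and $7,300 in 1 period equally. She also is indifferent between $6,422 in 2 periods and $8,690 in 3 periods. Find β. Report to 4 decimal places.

From the later pair, β·δ^2·6422 = β·δ^3·8690; dividing through, δ = 6422/8690 = 0.73901.
Substituting δ into 3474 = β·δ·7300: β = 3474/(5394.776) ≈ 0.6440.

β ≈ 0.6440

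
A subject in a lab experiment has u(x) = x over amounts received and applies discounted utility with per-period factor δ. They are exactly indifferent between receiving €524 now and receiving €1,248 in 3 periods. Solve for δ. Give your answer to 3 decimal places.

δ ≈ 0.749

The payoff in 3 periods is discounted by δ^3, so u(524) = δ^3·u(1248) and δ^3 = u(524)/u(1248).
With u(x) = x: δ^3 = 524/1248 = 0.41987.
Hence δ = (0.41987)^(1/3) = 0.74881.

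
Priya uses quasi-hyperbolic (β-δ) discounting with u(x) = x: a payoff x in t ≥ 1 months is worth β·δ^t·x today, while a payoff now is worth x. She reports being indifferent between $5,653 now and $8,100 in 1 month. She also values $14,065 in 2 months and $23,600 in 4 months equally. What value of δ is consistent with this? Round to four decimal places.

δ ≈ 0.7720

From the later pair, β·δ^2·14065 = β·δ^4·23600; dividing through, δ^2 = 14065/23600 = 0.59597, so δ = 0.77199.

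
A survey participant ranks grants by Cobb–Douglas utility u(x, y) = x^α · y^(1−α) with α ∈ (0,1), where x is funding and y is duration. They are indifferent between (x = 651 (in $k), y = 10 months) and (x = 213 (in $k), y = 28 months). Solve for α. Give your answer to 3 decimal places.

Indifference: 651^α · 10^(1−α) = 213^α · 28^(1−α).
(651/213)^α = (28/10)^(1−α); take logs: α·ln(651/213) = (1−α)·ln(28/10), i.e. α·1.117217 = (1−α)·1.029619.
Thus α·(2.146836) = 1.029619, so α = 1.029619/2.146836 ≈ 0.480.

α ≈ 0.480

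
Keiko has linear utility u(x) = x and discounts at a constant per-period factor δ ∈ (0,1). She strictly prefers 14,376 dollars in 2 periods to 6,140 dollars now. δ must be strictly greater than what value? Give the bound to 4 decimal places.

Under u(x) = x this choice says 6140 < δ^2·14376.
Hence δ^2 > 6140/14376 = 0.42710, and x ↦ x^(1/2) is increasing on (0,∞).
δ > (6140/14376)^(1/2) ≈ 0.6535.

δ > 0.6535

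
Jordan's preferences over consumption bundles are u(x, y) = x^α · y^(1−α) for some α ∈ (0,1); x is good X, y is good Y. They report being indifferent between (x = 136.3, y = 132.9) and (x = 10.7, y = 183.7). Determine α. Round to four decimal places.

α ≈ 0.1129

Indifference: 136.3^α · 132.9^(1−α) = 10.7^α · 183.7^(1−α).
Taking logs: α·ln 136.3 + (1−α)·ln 132.9 = α·ln 10.7 + (1−α)·ln 183.7, i.e. α·2.5446146 = (1−α)·0.3237070.
Thus α·(2.8683216) = 0.3237070, so α = 0.3237070/2.8683216 ≈ 0.1129.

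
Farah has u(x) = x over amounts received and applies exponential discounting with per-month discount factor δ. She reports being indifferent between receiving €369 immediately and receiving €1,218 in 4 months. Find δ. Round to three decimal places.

Equating discounted utilities: u(369) = δ^4·u(1218) ⇒ δ^4 = u(369)/u(1218).
With u(x) = x: δ^4 = 369/1218 = 0.30296.
Taking the 4th root: δ = 0.30296^(1/4) ≈ 0.742.

δ ≈ 0.742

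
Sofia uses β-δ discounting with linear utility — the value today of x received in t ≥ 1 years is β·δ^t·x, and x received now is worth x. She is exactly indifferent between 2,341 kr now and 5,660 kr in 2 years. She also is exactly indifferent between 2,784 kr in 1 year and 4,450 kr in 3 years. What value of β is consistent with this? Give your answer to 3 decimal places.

β ≈ 0.661

Both payoffs in the second observation are in the future, so β drops out: δ^1·2784 = δ^3·4450 ⇒ δ^2 = 2784/4450 = 0.62562, so δ = 0.79096.
The first indifference: 2341 = β·δ^2·5660, so β = 2341/(δ^2·5660) = 2341/(0.62562·5660) ≈ 0.661.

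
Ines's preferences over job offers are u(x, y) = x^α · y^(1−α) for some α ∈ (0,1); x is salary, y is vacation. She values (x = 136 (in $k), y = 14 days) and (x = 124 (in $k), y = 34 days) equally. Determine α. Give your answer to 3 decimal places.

α ≈ 0.906

Indifference: 136^α · 14^(1−α) = 124^α · 34^(1−α).
(136/124)^α = (34/14)^(1−α); take logs: α·ln(136/124) = (1−α)·ln(34/14), i.e. α·0.092373 = (1−α)·0.887303.
Thus α·(0.979676) = 0.887303, so α = 0.887303/0.979676 ≈ 0.906.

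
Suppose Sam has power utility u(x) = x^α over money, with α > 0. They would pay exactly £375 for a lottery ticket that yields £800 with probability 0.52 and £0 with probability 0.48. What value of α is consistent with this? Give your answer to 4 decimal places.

EU(lottery) = 0.52·800^α + 0.48·0 = 0.52·800^α.
Indifference: 375^α = 0.52·800^α, so (375/800)^α = 0.52.
Taking logs: α·ln(375/800) = ln(0.52), so α = -0.6539265 / -0.7576857 ≈ 0.8631.

α ≈ 0.8631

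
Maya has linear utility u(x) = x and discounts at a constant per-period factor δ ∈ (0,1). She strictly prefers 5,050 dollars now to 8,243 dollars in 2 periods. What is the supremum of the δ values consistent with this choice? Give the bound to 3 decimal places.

Comparing present values: 5050 > δ^2·8243.
Hence δ^2 < 5050/8243 = 0.61264, and x ↦ x^(1/2) is increasing on (0,∞).
δ < 0.61264^(1/2) = 0.783.

δ < 0.783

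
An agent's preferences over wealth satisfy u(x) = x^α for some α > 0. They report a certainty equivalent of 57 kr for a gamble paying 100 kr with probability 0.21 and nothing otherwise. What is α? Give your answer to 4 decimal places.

α ≈ 2.7764

EU(lottery) = 0.21·100^α + 0.79·0 = 0.21·100^α.
Indifference: 57^α = 0.21·100^α, so (57/100)^α = 0.21.
α = ln(0.21) / ln(57/100) = -1.5606477/-0.5621189 ≈ 2.7764.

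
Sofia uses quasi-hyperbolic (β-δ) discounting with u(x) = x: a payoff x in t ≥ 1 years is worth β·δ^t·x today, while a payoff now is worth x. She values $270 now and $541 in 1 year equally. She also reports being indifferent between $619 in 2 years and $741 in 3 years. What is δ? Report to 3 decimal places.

δ ≈ 0.835

From the later pair, β·δ^2·619 = β·δ^3·741; dividing through, δ = 619/741 = 0.83536.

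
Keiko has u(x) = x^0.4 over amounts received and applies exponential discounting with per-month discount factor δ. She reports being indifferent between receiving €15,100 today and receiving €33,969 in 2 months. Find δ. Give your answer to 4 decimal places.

δ ≈ 0.8503

Equating discounted utilities: u(15100) = δ^2·u(33969) ⇒ δ^2 = u(15100)/u(33969).
Since u(x) = x^0.4, δ^2 = (15100/33969)^0.4 = 0.44452^0.4 = 0.72303.
So δ = 0.72303^(1/2) ≈ 0.8503.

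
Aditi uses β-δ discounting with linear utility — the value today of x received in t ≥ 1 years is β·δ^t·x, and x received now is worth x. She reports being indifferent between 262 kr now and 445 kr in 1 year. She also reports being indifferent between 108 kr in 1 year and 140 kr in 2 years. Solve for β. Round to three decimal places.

β ≈ 0.763

Both payoffs in the second observation are in the future, so β drops out: δ^1·108 = δ^2·140 ⇒ δ = 108/140 = 0.77143.
The first indifference: 262 = β·δ·445, so β = 262/(δ·445) = 262/(0.77143·445) ≈ 0.763.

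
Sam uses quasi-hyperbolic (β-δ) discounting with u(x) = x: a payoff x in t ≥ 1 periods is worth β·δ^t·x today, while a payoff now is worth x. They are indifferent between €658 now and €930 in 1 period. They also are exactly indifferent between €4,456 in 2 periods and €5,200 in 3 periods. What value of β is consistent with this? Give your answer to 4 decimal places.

From the later pair, β·δ^2·4456 = β·δ^3·5200; dividing through, δ = 4456/5200 = 0.85692.
The first indifference: 658 = β·δ·930, so β = 658/(δ·930) = 658/(0.85692·930) ≈ 0.8257.

β ≈ 0.8257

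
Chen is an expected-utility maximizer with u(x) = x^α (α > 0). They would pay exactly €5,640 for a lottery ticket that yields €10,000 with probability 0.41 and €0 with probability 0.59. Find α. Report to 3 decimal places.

The lottery's expected utility is 0.41·u(10000) + 0.59·u(0) = 0.41·10000^α (since u(0) = 0 for α > 0).
Setting u(5640) equal to that: 5640^α = 0.41·10000^α ⇒ (5640/10000)^α = 0.41.
α = ln(0.41) / ln(5640/10000) = -0.891598/-0.572701 ≈ 1.557.

α ≈ 1.557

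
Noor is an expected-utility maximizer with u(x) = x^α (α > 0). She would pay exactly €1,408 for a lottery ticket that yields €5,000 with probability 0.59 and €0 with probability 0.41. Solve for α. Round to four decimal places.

The lottery's expected utility is 0.59·u(5000) + 0.41·u(0) = 0.59·5000^α (since u(0) = 0 for α > 0).
Setting u(1408) equal to that: 1408^α = 0.59·5000^α ⇒ (1408/5000)^α = 0.59.
Taking logs: α·ln(1408/5000) = ln(0.59), so α = -0.5276327 / -1.2672677 ≈ 0.4164.

α ≈ 0.4164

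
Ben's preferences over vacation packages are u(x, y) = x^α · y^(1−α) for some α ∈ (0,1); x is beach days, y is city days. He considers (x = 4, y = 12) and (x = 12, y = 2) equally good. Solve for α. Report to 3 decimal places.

α ≈ 0.620

The Cobb–Douglas utilities coincide, so 4^α·12^(1−α) = 12^α·2^(1−α).
Taking logs: α·ln 4 + (1−α)·ln 12 = α·ln 12 + (1−α)·ln 2, i.e. α·-1.098612 = (1−α)·-1.791759.
So α/(1−α) = (-1.791759)/(-1.098612) = 1.630930, and α = 1.630930/2.630930 ≈ 0.620.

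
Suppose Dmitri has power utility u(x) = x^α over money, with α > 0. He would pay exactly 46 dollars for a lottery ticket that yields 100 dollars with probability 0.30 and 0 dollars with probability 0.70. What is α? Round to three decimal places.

α ≈ 1.550

The lottery's expected utility is 0.30·u(100) + 0.70·u(0) = 0.30·100^α (since u(0) = 0 for α > 0).
Setting u(46) equal to that: 46^α = 0.30·100^α ⇒ (46/100)^α = 0.30.
Take logs: α = ln 0.30 / ln(46/100) ≈ 1.55045.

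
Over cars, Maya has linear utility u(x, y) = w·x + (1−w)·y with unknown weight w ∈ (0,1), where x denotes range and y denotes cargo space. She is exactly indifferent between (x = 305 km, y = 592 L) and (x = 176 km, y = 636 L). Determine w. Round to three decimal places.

w = 0.254

u(305,592) = u(176,636) means w·305 + (1−w)·592 = w·176 + (1−w)·636.
Rearranging, 129·w − 44·(1−w) = 0.
Hence w = 44/(129+44) = 44/173 = 0.254.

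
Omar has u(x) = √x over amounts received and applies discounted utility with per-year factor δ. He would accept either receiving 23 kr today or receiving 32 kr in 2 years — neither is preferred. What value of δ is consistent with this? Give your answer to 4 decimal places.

δ ≈ 0.9208

The payoff in 2 years is discounted by δ^2, so u(23) = δ^2·u(32) and δ^2 = u(23)/u(32).
Since u(x) = √x, δ^2 = √(23/32) = 0.84779.
So δ = 0.84779^(1/2) ≈ 0.9208.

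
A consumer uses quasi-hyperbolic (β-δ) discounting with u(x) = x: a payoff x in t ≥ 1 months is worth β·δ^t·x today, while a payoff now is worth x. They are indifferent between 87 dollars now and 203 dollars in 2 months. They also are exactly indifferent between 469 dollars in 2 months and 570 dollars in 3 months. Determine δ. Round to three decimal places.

δ ≈ 0.823

The second indifference involves only future payoffs, so β cancels: β·δ^2·469 = β·δ^3·570, giving δ = 469/570 = 0.82281.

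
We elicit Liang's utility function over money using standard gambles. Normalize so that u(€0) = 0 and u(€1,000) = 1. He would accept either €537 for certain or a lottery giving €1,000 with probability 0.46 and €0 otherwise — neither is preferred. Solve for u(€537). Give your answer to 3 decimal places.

0.460

u(€537) equals the lottery's expected utility: 0.46·1 + 0.54·0 = 0.46.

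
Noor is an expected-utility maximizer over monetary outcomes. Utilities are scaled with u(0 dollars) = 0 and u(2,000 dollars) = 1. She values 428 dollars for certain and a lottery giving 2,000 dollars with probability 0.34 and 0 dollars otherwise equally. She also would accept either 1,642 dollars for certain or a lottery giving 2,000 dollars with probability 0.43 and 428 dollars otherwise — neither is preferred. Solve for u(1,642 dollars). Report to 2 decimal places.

0.62

From the first indifference, u(428 dollars) = 0.34·u(2,000 dollars) + 0.66·u(0 dollars) = 0.34·1 + 0.66·0 = 0.34.
The second indifference gives u(1,642 dollars) = 0.43·u(2,000 dollars) + 0.57·u(428 dollars) = 0.43·1.00 + 0.57·0.34 = 0.6238.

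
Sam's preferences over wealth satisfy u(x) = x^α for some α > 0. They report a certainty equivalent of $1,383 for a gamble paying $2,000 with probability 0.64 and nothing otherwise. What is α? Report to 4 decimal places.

α ≈ 1.2098

Since u(0) = 0, the lottery's EU is 0.64·2000^α.
Equating: 1383^α = 0.64·2000^α, i.e. 0.6915^α = 0.64.
Taking logs: α·ln(1383/2000) = ln(0.64), so α = -0.4462871 / -0.3688921 ≈ 1.2098.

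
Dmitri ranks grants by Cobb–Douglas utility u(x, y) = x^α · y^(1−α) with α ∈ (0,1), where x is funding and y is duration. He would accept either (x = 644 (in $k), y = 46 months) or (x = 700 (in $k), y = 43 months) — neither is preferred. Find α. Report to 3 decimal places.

α ≈ 0.447

Indifference: 644^α · 46^(1−α) = 700^α · 43^(1−α).
Taking logs: α·ln 644 + (1−α)·ln 46 = α·ln 700 + (1−α)·ln 43, i.e. α·-0.083382 = (1−α)·-0.067441.
With A = -0.083382 and B = -0.067441: α·A = (1−α)·B, so α = B/(A+B) = -0.067441/-0.150823 ≈ 0.447.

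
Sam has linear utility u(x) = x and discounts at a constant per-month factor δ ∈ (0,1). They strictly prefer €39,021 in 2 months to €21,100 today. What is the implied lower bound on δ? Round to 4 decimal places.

δ > 0.7353

Under u(x) = x this choice says 21100 < δ^2·39021.
Dividing by 39021: δ^2 > 0.54073. Both sides are positive, so the square root keeps the direction.
δ > 0.54073^(1/2) = 0.7353.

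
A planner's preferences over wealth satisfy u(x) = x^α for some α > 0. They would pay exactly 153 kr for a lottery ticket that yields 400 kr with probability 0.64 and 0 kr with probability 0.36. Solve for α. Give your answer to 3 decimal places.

α ≈ 0.464

EU(lottery) = 0.64·400^α + 0.36·0 = 0.64·400^α.
Indifference: 153^α = 0.64·400^α, so (153/400)^α = 0.64.
Take logs: α = ln 0.64 / ln(153/400) ≈ 0.46439.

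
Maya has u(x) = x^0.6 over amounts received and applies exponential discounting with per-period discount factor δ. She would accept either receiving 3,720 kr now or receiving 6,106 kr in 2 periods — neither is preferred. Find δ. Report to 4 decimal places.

Indifference means u(3720) = δ^2 · u(6106), so δ^2 = u(3720)/u(6106).
Since u(x) = x^0.6, δ^2 = (3720/6106)^0.6 = 0.60924^0.6 = 0.74280.
So δ = 0.74280^(1/2) ≈ 0.8619.

δ ≈ 0.8619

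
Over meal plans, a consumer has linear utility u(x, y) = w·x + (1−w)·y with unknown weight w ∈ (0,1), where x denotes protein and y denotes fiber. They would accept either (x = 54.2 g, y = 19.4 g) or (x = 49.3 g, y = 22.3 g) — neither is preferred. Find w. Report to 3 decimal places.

u(54.2,19.4) = u(49.3,22.3) means w·54.2 + (1−w)·19.4 = w·49.3 + (1−w)·22.3.
w·(54.2−49.3) = (1−w)·(22.3−19.4), i.e. w·4.9 = (1−w)·2.9.
So w/(1−w) = 2.9/4.9 = 0.5918, giving w = 2.9/(4.9+2.9) = 0.372.

w = 0.372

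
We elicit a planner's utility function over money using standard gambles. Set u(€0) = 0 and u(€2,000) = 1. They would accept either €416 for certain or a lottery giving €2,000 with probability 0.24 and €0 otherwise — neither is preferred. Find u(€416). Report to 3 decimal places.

u(€416) equals the lottery's expected utility: 0.24·1 + 0.76·0 = 0.24.

0.240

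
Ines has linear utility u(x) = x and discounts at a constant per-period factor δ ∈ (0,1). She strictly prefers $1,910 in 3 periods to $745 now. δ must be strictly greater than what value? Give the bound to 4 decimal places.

Under u(x) = x this choice says 745 < δ^3·1910.
Dividing by 1910: δ^3 > 0.39005. Both sides are positive, so the cube root keeps the direction.
δ > 0.39005^(1/3) = 0.7306.

δ > 0.7306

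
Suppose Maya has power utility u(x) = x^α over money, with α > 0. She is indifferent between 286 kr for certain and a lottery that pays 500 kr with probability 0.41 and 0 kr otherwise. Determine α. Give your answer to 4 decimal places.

α ≈ 1.5961

Since u(0) = 0, the lottery's EU is 0.41·500^α.
Indifference: 286^α = 0.41·500^α, so (286/500)^α = 0.41.
Take logs: α = ln 0.41 / ln(286/500) ≈ 1.596083.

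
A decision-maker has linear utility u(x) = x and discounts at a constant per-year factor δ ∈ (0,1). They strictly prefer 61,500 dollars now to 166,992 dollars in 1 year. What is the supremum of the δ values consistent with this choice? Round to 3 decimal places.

δ < 0.368

Comparing present values: 61500 > δ·166992.
So δ < 61500/166992 = 0.36828.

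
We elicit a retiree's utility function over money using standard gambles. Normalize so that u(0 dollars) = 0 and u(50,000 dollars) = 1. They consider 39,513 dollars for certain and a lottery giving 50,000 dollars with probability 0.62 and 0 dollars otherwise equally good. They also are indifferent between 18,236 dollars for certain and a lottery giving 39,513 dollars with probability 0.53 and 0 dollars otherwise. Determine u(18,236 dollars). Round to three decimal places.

From the first indifference, u(39,513 dollars) = 0.62·u(50,000 dollars) + 0.38·u(0 dollars) = 0.62·1 + 0.38·0 = 0.62.
The second indifference gives u(18,236 dollars) = 0.53·u(39,513 dollars) + 0.47·u(0 dollars) = 0.53·0.62 + 0.47·0.00 = 0.3286.

0.329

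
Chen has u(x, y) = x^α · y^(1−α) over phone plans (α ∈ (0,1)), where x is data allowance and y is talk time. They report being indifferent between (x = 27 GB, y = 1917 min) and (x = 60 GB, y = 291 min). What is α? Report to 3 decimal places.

α ≈ 0.702

Indifference: 27^α · 1917^(1−α) = 60^α · 291^(1−α).
Rearrange to (27/60)^α = (291/1917)^(1−α) and take logs: α·-0.798508 = (1−α)·-1.885193.
With A = -0.798508 and B = -1.885193: α·A = (1−α)·B, so α = B/(A+B) = -1.885193/-2.683701 ≈ 0.702.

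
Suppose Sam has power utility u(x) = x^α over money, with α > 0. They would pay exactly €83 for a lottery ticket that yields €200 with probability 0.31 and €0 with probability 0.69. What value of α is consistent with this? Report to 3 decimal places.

α ≈ 1.332

Since u(0) = 0, the lottery's EU is 0.31·200^α.
Indifference: 83^α = 0.31·200^α, so (83/200)^α = 0.31.
Taking logs: α·ln(83/200) = ln(0.31), so α = -1.171183 / -0.879477 ≈ 1.332.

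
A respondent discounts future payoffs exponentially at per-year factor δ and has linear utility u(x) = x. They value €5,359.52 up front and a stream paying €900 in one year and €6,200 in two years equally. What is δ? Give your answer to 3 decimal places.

Present value of the stream is 900·δ + 6200·δ². Indifference gives 900δ + 6200δ² = 5359.52.
Rearranged: 6200δ² + 900δ − 5359.52 = 0.
By the quadratic formula (taking the positive root), δ = (−900 + √133726096.00) / 12400 ≈ 0.860.

δ ≈ 0.860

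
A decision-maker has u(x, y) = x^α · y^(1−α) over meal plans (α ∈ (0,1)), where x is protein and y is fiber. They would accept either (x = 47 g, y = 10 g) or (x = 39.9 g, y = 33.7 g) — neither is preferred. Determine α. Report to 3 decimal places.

The Cobb–Douglas utilities coincide, so 47^α·10^(1−α) = 39.9^α·33.7^(1−α).
Rearrange to (47/39.9)^α = (33.7/10)^(1−α) and take logs: α·0.163771 = (1−α)·1.214913.
With A = 0.163771 and B = 1.214913: α·A = (1−α)·B, so α = B/(A+B) = 1.214913/1.378684 ≈ 0.881.

α ≈ 0.881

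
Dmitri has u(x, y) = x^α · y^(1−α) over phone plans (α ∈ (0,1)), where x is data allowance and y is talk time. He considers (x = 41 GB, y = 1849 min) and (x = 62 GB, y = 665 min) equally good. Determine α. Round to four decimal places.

The Cobb–Douglas utilities coincide, so 41^α·1849^(1−α) = 62^α·665^(1−α).
(41/62)^α = (665/1849)^(1−α); take logs: α·ln(41/62) = (1−α)·ln(665/1849), i.e. α·-0.4135623 = (1−α)·-1.0226132.
With A = -0.4135623 and B = -1.0226132: α·A = (1−α)·B, so α = B/(A+B) = -1.0226132/-1.4361755 ≈ 0.7120.

α ≈ 0.7120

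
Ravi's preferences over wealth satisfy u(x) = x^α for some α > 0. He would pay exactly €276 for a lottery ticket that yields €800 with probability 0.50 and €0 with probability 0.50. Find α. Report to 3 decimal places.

EU(lottery) = 0.50·800^α + 0.50·0 = 0.50·800^α.
Indifference: 276^α = 0.50·800^α, so (276/800)^α = 0.50.
Taking logs: α·ln(276/800) = ln(0.50), so α = -0.693147 / -1.064211 ≈ 0.651.

α ≈ 0.651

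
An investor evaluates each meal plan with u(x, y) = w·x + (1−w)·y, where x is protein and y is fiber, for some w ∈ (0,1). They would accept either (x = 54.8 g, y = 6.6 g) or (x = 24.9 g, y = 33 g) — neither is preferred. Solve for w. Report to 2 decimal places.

Indifference: w·54.8 + (1−w)·6.6 = w·24.9 + (1−w)·33.
Collecting terms: w·29.9 = (1−w)·26.4.
The marginal rate of substitution is 26.4/29.9, so w = 26.4/(29.9+26.4) = 0.47.

w = 0.47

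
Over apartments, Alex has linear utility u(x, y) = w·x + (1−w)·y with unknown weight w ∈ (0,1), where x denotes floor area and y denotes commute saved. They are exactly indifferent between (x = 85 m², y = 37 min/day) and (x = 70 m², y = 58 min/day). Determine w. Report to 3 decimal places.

w = 0.583

Indifference: w·85 + (1−w)·37 = w·70 + (1−w)·58.
Rearranging, 15·w − 21·(1−w) = 0.
Hence w = 21/(15+21) = 21/36 = 0.583.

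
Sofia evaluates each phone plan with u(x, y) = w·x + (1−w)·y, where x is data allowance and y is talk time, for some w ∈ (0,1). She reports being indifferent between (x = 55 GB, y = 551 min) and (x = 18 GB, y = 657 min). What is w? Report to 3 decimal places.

w = 0.741

Equating utilities: w·55 + (1−w)·551 = w·18 + (1−w)·657.
Rearranging, 37·w − 106·(1−w) = 0.
The marginal rate of substitution is 106/37, so w = 106/(37+106) = 0.741.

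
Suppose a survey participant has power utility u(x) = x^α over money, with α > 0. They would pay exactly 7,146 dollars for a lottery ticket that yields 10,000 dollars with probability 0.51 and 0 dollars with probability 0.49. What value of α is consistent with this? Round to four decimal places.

α ≈ 2.0038

EU(lottery) = 0.51·10000^α + 0.49·0 = 0.51·10000^α.
Indifference: 7146^α = 0.51·10000^α, so (7146/10000)^α = 0.51.
Take logs: α = ln 0.51 / ln(7146/10000) ≈ 2.003809.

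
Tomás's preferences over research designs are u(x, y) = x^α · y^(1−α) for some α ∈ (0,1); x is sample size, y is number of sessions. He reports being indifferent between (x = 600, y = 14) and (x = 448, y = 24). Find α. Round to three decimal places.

Set the two utilities equal: 600^α·14^(1−α) = 448^α·24^(1−α).
(600/448)^α = (24/14)^(1−α); take logs: α·ln(600/448) = (1−α)·ln(24/14), i.e. α·0.292136 = (1−α)·0.538997.
With A = 0.292136 and B = 0.538997: α·A = (1−α)·B, so α = B/(A+B) = 0.538997/0.831133 ≈ 0.649.

α ≈ 0.649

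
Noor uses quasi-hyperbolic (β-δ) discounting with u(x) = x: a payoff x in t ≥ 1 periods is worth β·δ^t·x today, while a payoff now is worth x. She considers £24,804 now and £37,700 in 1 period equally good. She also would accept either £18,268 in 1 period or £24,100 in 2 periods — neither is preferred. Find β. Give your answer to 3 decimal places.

β ≈ 0.868

The second indifference involves only future payoffs, so β cancels: β·δ^1·18268 = β·δ^2·24100, giving δ = 18268/24100 = 0.75801.
Now use the now-vs-future pair: 24804 = β·δ·37700 gives β = 24804/(0.75801·37700) ≈ 0.868.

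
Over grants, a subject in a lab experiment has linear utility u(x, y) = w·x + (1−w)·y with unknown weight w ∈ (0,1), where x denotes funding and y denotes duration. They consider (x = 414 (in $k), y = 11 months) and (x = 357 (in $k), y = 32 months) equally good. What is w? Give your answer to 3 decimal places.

w = 0.269

Equating utilities: w·414 + (1−w)·11 = w·357 + (1−w)·32.
Rearranging, 57·w − 21·(1−w) = 0.
So w/(1−w) = 21/57 = 0.3684, giving w = 21/(57+21) = 0.269.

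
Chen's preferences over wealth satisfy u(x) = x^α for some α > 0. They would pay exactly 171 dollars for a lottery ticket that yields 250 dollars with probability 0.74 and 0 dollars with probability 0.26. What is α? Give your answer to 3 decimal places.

α ≈ 0.793

Since u(0) = 0, the lottery's EU is 0.74·250^α.
Setting u(171) equal to that: 171^α = 0.74·250^α ⇒ (171/250)^α = 0.74.
Taking logs: α·ln(171/250) = ln(0.74), so α = -0.301105 / -0.379797 ≈ 0.793.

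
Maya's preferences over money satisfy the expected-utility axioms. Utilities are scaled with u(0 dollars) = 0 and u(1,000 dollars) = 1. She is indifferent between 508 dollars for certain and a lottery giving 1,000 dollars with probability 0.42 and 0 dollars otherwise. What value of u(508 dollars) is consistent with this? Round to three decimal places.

By the standard-gamble method, u(508 dollars) is just the indifference probability on the best outcome: 0.42.

0.420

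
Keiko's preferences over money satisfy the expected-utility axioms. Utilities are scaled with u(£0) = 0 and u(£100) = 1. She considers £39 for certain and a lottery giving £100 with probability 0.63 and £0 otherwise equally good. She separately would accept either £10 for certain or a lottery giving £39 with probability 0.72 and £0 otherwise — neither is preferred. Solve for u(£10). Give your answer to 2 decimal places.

First, u(£39) = 0.63·u(£100) + 0.37·u(£0) = 0.63.
Chaining: u(£10) = 0.72·0.63 + 0.28·0.00 = 0.4536.

0.45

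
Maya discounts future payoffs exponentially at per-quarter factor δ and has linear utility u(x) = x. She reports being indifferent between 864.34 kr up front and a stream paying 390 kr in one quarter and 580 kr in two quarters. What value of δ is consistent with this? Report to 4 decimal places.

δ ≈ 0.9300

Equating present values: 864.34 = 390δ + 580δ².
Rearranged: 580δ² + 390δ − 864.34 = 0.
By the quadratic formula (taking the positive root), δ = (−390 + √2157368.80) / 1160 ≈ 0.9300.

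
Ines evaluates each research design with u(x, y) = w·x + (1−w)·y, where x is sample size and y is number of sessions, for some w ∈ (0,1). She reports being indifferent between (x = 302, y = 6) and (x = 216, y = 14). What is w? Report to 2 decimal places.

Indifference: w·302 + (1−w)·6 = w·216 + (1−w)·14.
Collecting terms: w·86 = (1−w)·8.
Hence w = 8/(86+8) = 8/94 = 0.09.

w = 0.09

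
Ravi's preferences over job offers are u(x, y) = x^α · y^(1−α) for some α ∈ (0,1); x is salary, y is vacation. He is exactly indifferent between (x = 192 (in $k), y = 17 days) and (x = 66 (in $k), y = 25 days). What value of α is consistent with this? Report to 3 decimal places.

The Cobb–Douglas utilities coincide, so 192^α·17^(1−α) = 66^α·25^(1−α).
(192/66)^α = (25/17)^(1−α); take logs: α·ln(192/66) = (1−α)·ln(25/17), i.e. α·1.067841 = (1−α)·0.385662.
With A = 1.067841 and B = 0.385662: α·A = (1−α)·B, so α = B/(A+B) = 0.385662/1.453503 ≈ 0.265.

α ≈ 0.265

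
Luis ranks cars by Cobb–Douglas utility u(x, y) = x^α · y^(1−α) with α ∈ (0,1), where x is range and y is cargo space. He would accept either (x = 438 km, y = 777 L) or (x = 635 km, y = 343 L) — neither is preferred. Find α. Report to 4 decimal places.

α ≈ 0.6877

The Cobb–Douglas utilities coincide, so 438^α·777^(1−α) = 635^α·343^(1−α).
(438/635)^α = (343/777)^(1−α); take logs: α·ln(438/635) = (1−α)·ln(343/777), i.e. α·-0.3714061 = (1−α)·-0.8177099.
So α/(1−α) = (-0.8177099)/(-0.3714061) = 2.2016599, and α = 2.2016599/3.2016599 ≈ 0.6877.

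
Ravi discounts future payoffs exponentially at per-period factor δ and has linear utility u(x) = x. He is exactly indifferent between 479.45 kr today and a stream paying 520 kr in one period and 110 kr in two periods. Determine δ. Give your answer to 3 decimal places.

Equating present values: 479.45 = 520δ + 110δ².
Rearranged: 110δ² + 520δ − 479.45 = 0.
δ = (−520 + √(520² + 4·110·479.45)) / (2·110) = (−520 + √481358.00) / 220 ≈ 0.790.

δ ≈ 0.790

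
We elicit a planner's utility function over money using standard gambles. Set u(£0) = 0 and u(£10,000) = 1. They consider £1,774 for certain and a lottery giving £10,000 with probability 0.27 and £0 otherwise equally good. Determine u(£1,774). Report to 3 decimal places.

The indifference gives u(£1,774) = 0.27·u(£10,000) + 0.73·u(£0) = 0.27·1 + 0.73·0 = 0.27.

0.270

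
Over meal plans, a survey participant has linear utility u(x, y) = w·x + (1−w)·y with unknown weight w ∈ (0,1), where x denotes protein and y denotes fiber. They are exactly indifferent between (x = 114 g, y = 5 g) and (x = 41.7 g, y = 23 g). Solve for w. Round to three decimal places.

u(114,5) = u(41.7,23) means w·114 + (1−w)·5 = w·41.7 + (1−w)·23.
Collecting terms: w·72.3 = (1−w)·18.
Hence w = 18/(72.3+18) = 18/90.3 = 0.199.

w = 0.199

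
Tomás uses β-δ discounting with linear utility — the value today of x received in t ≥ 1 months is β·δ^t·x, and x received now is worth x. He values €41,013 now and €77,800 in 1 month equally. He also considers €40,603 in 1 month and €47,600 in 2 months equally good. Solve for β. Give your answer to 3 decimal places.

From the later pair, β·δ^1·40603 = β·δ^2·47600; dividing through, δ = 40603/47600 = 0.85300.
Now use the now-vs-future pair: 41013 = β·δ·77800 gives β = 41013/(0.85300·77800) ≈ 0.618.

β ≈ 0.618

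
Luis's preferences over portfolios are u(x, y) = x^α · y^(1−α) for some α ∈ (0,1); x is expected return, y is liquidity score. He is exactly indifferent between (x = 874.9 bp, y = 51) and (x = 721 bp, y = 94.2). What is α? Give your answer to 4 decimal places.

Set the two utilities equal: 874.9^α·51^(1−α) = 721^α·94.2^(1−α).
(874.9/721)^α = (94.2/51)^(1−α); take logs: α·ln(874.9/721) = (1−α)·ln(94.2/51), i.e. α·0.1934705 = (1−α)·0.6135945.
So α/(1−α) = (0.6135945)/(0.1934705) = 3.1715145, and α = 3.1715145/4.1715145 ≈ 0.7603.

α ≈ 0.7603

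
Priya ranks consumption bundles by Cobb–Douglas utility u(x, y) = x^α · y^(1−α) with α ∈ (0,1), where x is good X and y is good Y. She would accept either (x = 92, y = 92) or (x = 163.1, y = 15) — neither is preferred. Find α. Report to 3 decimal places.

Indifference: 92^α · 92^(1−α) = 163.1^α · 15^(1−α).
Taking logs: α·ln 92 + (1−α)·ln 92 = α·ln 163.1 + (1−α)·ln 15, i.e. α·-0.572575 = (1−α)·-1.813738.
So α/(1−α) = (-1.813738)/(-0.572575) = 3.167686, and α = 3.167686/4.167686 ≈ 0.760.

α ≈ 0.760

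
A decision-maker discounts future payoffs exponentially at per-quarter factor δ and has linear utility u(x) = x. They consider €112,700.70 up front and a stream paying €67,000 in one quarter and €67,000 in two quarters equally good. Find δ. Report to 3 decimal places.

δ ≈ 0.890

The stream is worth 67000δ + 67000δ² today, so 67000δ + 67000δ² = 112700.70.
Rearranged: 67000δ² + 67000δ − 112700.70 = 0.
By the quadratic formula (taking the positive root), δ = (−67000 + √34692787600.00) / 134000 ≈ 0.890.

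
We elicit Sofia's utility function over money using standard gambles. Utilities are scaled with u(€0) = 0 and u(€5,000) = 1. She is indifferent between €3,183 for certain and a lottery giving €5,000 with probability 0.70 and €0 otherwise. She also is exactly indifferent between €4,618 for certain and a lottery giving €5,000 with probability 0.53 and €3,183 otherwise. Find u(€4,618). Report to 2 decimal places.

From the first indifference, u(€3,183) = 0.70·u(€5,000) + 0.30·u(€0) = 0.70·1 + 0.30·0 = 0.70.
Then u(€4,618) = 0.53·u(€5,000) + 0.47·u(€3,183) = 0.53·1.00 + 0.47·0.70 = 0.8590.

0.86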